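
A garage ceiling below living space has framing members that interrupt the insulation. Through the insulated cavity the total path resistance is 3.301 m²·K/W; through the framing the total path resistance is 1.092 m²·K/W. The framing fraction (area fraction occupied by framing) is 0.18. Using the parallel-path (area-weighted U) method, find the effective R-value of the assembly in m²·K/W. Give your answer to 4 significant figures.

2.420 m²·K/W

U_eff = 0.82/3.301 + 0.18/1.092 = 0.24841 + 0.16484 = 0.41324
R_eff = 1/U_eff = 2.4199 m²·K/W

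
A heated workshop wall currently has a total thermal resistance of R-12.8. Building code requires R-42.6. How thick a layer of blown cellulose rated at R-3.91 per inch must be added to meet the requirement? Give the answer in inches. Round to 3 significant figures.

7.62 in

ΔR = 42.6 − 12.8 = 29.8 ft²·°F·h/BTU
L = ΔR / (R/in) = 29.8/3.91 = 7.621 in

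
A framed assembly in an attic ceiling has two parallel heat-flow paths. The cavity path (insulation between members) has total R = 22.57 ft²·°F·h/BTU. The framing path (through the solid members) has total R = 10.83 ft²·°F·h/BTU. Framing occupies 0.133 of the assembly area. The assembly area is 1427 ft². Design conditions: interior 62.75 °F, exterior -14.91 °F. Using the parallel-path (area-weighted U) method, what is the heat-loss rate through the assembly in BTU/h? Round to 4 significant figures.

5618 BTU/h

U_eff = 0.867/22.57 + 0.133/10.83 = 0.038414 + 0.012281 = 0.050695
R_eff = 1/U_eff = 19.726 ft²·°F·h/BTU
Q = 1427 × (62.75 − (-14.91)) / 19.726 = 5618 BTU/h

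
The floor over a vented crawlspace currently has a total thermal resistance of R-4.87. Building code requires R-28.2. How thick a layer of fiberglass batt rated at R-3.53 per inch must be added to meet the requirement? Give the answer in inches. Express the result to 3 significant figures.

ΔR = 28.2 − 4.87 = 23.33 ft²·°F·h/BTU
L = ΔR / (R/in) = 23.33/3.53 = 6.609 in

6.61 in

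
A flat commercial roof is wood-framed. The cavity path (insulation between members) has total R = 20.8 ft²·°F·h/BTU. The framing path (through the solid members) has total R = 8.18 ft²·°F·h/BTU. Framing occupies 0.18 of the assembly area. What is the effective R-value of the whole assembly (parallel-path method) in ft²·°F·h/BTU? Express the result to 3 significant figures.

U_eff = 0.82/20.8 + 0.18/8.18 = 0.03942 + 0.022 = 0.06143
R_eff = 1/U_eff = 16.28 ft²·°F·h/BTU

16.3 ft²·°F·h/BTU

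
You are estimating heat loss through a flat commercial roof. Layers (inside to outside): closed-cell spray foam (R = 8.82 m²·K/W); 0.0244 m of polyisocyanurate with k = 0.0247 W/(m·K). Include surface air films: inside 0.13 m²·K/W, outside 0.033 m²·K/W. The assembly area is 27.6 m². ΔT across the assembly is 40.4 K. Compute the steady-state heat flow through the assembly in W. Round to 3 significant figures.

112 W

0.0244/0.0247 = 0.9879
R_total = 0.13 + 8.82 + 0.9879 + 0.033 = 9.971 m²·K/W
Q = A·ΔT/R = 27.6 × 40.4 / 9.971 = 111.8 W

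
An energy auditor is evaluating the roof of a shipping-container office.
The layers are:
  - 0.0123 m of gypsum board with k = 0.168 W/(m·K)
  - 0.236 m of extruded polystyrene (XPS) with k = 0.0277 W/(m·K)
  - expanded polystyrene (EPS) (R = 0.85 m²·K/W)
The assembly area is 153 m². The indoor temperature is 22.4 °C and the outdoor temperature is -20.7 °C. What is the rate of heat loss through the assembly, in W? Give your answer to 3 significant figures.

698 W

0.0123/0.168 = 0.07321
0.236/0.0277 = 8.52
R_total = 0.07321 + 8.52 + 0.85 = 9.443 m²·K/W
Q = A·ΔT/R = 153 × (22.4 − (-20.7)) / 9.443 = 698.3 W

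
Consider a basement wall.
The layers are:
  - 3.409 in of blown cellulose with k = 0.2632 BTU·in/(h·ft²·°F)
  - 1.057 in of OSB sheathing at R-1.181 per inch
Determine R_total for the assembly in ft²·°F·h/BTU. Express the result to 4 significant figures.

14.20 ft²·°F·h/BTU

3.409/0.2632 = 12.952
1.057 × 1.181 = 1.2483
R_total = 12.952 + 1.2483 = 14.2 ft²·°F·h/BTU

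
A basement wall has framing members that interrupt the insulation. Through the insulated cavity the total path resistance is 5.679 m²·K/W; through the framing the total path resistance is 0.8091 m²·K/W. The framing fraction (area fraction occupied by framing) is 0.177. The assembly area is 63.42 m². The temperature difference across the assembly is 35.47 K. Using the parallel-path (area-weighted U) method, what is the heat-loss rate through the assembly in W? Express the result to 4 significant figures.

U_eff = 0.823/5.679 + 0.177/0.8091 = 0.14492 + 0.21876 = 0.36368
R_eff = 1/U_eff = 2.7497 m²·K/W
Q = 63.42 × 35.47 / 2.7497 = 818.1 W

818.1 W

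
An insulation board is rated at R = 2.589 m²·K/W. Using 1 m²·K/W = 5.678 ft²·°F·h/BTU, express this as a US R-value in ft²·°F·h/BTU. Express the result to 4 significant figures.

14.70 ft²·°F·h/BTU

R_US = 2.589 × 5.678 = 14.7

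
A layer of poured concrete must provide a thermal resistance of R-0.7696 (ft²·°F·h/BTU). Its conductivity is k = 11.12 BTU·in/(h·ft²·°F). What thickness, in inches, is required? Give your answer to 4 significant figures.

L = R × k = 0.7696 × 11.12 = 8.558 in

8.558 in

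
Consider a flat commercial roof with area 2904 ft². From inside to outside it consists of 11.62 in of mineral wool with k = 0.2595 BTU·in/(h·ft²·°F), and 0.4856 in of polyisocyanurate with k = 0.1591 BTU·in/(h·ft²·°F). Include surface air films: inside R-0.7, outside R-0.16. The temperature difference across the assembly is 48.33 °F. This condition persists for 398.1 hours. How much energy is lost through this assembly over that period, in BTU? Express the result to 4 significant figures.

1148000 BTU

11.62/0.2595 = 44.778
0.4856/0.1591 = 3.0522
R_total = 0.7 + 44.778 + 3.0522 + 0.16 = 48.691 ft²·°F·h/BTU
Q = 2904 × 48.33 / 48.691 = 2882.5 BTU/h
E = 2882.5 × 398.1 = 1147500 BTU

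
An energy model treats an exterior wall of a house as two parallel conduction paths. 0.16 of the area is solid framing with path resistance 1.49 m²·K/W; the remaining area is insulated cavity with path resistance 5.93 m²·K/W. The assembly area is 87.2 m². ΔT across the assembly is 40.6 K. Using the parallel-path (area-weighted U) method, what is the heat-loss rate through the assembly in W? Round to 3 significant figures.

882 W

U_eff = 0.84/5.93 + 0.16/1.49 = 0.1417 + 0.1074 = 0.249
R_eff = 1/U_eff = 4.015 m²·K/W
Q = 87.2 × 40.6 / 4.015 = 881.7 W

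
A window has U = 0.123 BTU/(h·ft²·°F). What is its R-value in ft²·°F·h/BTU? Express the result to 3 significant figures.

R = 1/U = 1/0.123 = 8.13

8.13 ft²·°F·h/BTU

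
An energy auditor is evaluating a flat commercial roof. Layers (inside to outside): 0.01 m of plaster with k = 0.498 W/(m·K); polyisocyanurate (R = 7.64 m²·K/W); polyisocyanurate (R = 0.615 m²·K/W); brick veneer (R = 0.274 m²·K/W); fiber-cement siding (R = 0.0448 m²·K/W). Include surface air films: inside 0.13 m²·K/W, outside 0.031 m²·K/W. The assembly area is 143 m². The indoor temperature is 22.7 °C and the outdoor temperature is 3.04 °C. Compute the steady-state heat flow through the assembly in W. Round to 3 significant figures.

0.01/0.498 = 0.02008
R_total = 0.13 + 0.02008 + 7.64 + 0.615 + 0.274 + 0.0448 + 0.031 = 8.755 m²·K/W
Q = A·ΔT/R = 143 × (22.7 − 3.04) / 8.755 = 321.1 W

321 W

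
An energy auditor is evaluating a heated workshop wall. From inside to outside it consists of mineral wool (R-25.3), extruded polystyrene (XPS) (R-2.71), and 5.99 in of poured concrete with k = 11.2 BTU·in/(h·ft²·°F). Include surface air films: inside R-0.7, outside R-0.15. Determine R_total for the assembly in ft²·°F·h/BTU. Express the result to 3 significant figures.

5.99/11.2 = 0.5348
R_total = 0.7 + 25.3 + 2.71 + 0.5348 + 0.15 = 29.39 ft²·°F·h/BTU

29.4 ft²·°F·h/BTU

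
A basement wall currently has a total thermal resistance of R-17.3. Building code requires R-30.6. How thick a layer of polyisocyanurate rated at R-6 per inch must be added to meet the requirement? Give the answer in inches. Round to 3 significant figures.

2.22 in

ΔR = 30.6 − 17.3 = 13.3 ft²·°F·h/BTU
L = ΔR / (R/in) = 13.3/6 = 2.217 in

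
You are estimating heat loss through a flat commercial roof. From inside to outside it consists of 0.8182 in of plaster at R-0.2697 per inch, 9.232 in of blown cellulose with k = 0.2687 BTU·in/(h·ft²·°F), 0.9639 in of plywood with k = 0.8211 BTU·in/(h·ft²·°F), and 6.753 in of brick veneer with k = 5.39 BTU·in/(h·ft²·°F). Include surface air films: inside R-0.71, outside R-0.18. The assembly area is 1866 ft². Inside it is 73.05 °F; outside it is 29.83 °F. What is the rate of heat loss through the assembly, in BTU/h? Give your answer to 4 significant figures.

2128 BTU/h

0.8182 × 0.2697 = 0.22067
9.232/0.2687 = 34.358
0.9639/0.8211 = 1.1739
6.753/5.39 = 1.2529
R_total = 0.71 + 0.22067 + 34.358 + 1.1739 + 1.2529 + 0.18 = 37.895 ft²·°F·h/BTU
Q = A·ΔT/R = 1866 × (73.05 − 29.83) / 37.895 = 2128.2 BTU/h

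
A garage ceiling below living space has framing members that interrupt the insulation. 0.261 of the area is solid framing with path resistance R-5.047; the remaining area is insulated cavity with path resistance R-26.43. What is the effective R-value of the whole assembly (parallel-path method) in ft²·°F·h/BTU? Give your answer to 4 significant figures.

U_eff = 0.739/26.43 + 0.261/5.047 = 0.027961 + 0.051714 = 0.079675
R_eff = 1/U_eff = 12.551 ft²·°F·h/BTU

12.55 ft²·°F·h/BTU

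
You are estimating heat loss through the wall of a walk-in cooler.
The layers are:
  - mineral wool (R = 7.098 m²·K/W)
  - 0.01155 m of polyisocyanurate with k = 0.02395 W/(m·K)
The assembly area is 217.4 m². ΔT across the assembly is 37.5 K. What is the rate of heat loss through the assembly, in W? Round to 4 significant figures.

0.01155/0.02395 = 0.48225
R_total = 7.098 + 0.48225 = 7.5803 m²·K/W
Q = A·ΔT/R = 217.4 × 37.5 / 7.5803 = 1075.5 W

1075 W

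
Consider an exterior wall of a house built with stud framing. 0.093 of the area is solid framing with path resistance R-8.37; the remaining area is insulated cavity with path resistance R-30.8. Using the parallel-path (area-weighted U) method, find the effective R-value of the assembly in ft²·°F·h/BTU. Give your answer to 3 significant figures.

U_eff = 0.907/30.8 + 0.093/8.37 = 0.02945 + 0.01111 = 0.04056
R_eff = 1/U_eff = 24.66 ft²·°F·h/BTU

24.7 ft²·°F·h/BTU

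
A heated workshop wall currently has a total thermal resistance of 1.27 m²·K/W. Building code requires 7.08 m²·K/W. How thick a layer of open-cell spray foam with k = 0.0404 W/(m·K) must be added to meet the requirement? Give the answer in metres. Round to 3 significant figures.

0.235 m

ΔR = 7.08 − 1.27 = 5.81 m²·K/W
L = ΔR × k = 5.81 × 0.0404 = 0.2347 m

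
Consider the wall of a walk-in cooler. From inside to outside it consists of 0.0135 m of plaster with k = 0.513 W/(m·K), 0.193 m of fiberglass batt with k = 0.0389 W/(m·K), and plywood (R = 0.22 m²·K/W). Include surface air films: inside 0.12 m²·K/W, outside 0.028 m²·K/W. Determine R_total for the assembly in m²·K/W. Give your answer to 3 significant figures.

0.0135/0.513 = 0.02632
0.193/0.0389 = 4.961
R_total = 0.12 + 0.02632 + 4.961 + 0.22 + 0.028 = 5.356 m²·K/W

5.36 m²·K/W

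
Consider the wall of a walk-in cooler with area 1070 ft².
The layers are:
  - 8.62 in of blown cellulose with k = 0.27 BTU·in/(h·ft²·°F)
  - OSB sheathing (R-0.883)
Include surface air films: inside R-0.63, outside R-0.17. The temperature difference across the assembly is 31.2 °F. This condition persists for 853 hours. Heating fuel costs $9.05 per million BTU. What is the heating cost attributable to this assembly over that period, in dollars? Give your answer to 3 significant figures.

7.67 dollars

8.62/0.27 = 31.93
R_total = 0.63 + 31.93 + 0.883 + 0.17 = 33.61 ft²·°F·h/BTU
Q = 1070 × 31.2 / 33.61 = 993.3 BTU/h
E = 993.3 × 853 = 847300 BTU
Cost = 847300/10⁶ × 9.05 = $7.668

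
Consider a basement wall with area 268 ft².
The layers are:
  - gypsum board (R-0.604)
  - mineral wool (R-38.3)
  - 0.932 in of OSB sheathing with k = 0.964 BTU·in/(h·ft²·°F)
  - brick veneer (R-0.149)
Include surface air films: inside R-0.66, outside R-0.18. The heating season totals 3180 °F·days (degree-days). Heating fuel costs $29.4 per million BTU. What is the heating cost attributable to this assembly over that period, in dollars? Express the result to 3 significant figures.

0.932/0.964 = 0.9668
R_total = 0.66 + 0.604 + 38.3 + 0.9668 + 0.149 + 0.18 = 40.86 ft²·°F·h/BTU
E = A × HDD × 24 / R = 268 × 3180 × 24 / 40.86 = 500600 BTU
Cost = 500600/10⁶ × 29.4 = $14.72

14.7 dollars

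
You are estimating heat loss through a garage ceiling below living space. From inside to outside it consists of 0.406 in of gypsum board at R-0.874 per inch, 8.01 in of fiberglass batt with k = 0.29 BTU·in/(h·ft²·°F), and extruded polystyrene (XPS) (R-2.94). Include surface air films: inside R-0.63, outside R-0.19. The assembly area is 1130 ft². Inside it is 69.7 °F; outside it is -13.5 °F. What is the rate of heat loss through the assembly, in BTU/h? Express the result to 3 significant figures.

0.406 × 0.874 = 0.3548
8.01/0.29 = 27.62
R_total = 0.63 + 0.3548 + 27.62 + 2.94 + 0.19 = 31.74 ft²·°F·h/BTU
Q = A·ΔT/R = 1130 × (69.7 − (-13.5)) / 31.74 = 2962 BTU/h

2960 BTU/h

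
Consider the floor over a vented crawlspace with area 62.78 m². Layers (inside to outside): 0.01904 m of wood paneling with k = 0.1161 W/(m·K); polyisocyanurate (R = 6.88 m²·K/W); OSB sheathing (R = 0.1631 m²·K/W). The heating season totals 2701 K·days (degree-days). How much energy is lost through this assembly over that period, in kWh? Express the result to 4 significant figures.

564.7 kWh

0.01904/0.1161 = 0.164
R_total = 0.164 + 6.88 + 0.1631 = 7.2071 m²·K/W
E = A × HDD × 24 / R / 1000 = 62.78 × 2701 × 24 / 7.2071 / 1000 = 564.67 kWh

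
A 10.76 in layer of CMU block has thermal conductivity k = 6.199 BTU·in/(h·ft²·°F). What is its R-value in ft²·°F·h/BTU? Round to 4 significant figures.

R = L/k = 10.76/6.199 = 1.7358 ft²·°F·h/BTU

1.736 ft²·°F·h/BTU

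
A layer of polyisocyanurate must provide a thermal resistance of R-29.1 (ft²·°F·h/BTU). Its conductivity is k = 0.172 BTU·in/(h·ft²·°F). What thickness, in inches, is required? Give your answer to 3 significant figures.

L = R × k = 29.1 × 0.172 = 5.005 in

5.01 in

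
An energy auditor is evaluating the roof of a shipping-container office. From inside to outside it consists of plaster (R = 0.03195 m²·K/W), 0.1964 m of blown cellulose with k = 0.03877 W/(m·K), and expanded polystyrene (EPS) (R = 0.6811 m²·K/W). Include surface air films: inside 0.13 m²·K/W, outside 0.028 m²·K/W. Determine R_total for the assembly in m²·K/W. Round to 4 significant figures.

0.1964/0.03877 = 5.0658
R_total = 0.13 + 0.03195 + 5.0658 + 0.6811 + 0.028 = 5.9368 m²·K/W

5.937 m²·K/W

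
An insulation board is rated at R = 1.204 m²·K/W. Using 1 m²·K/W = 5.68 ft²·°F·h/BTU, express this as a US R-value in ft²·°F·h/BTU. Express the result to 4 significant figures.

R_US = 1.204 × 5.68 = 6.8387

6.839 ft²·°F·h/BTU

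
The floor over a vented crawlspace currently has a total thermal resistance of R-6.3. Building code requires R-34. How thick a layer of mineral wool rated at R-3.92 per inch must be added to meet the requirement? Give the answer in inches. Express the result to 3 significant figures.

7.07 in

ΔR = 34 − 6.3 = 27.7 ft²·°F·h/BTU
L = ΔR / (R/in) = 27.7/3.92 = 7.066 in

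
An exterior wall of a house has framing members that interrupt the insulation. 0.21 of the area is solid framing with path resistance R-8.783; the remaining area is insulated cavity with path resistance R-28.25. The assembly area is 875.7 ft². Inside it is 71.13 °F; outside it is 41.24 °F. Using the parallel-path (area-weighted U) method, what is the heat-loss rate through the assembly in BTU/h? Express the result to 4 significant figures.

U_eff = 0.79/28.25 + 0.21/8.783 = 0.027965 + 0.02391 = 0.051874
R_eff = 1/U_eff = 19.277 ft²·°F·h/BTU
Q = 875.7 × (71.13 − 41.24) / 19.277 = 1357.8 BTU/h

1358 BTU/h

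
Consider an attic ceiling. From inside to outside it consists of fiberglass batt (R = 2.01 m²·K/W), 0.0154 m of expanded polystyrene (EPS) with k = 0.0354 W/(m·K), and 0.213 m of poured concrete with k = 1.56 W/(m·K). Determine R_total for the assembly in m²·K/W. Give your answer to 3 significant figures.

2.58 m²·K/W

0.0154/0.0354 = 0.435
0.213/1.56 = 0.1365
R_total = 2.01 + 0.435 + 0.1365 = 2.582 m²·K/W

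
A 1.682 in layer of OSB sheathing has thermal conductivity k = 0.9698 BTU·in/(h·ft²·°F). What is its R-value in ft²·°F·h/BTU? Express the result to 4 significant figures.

R = L/k = 1.682/0.9698 = 1.7344 ft²·°F·h/BTU

1.734 ft²·°F·h/BTU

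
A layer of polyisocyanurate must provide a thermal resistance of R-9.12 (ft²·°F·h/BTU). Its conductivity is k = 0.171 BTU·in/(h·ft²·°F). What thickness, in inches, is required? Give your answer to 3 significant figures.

L = R × k = 9.12 × 0.171 = 1.56 in

1.56 in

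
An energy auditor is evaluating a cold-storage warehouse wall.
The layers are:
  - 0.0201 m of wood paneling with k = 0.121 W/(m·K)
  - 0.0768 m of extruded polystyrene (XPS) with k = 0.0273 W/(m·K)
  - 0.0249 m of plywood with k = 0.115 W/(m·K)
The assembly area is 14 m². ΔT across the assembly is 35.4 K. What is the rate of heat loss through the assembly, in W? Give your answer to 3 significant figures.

0.0201/0.121 = 0.1661
0.0768/0.0273 = 2.813
0.0249/0.115 = 0.2165
R_total = 0.1661 + 2.813 + 0.2165 = 3.196 m²·K/W
Q = A·ΔT/R = 14 × 35.4 / 3.196 = 155.1 W

155 W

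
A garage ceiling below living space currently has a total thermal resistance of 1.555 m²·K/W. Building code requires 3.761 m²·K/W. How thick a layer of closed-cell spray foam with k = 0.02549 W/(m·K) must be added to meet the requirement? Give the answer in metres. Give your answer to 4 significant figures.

0.05623 m

ΔR = 3.761 − 1.555 = 2.206 m²·K/W
L = ΔR × k = 2.206 × 0.02549 = 0.056231 m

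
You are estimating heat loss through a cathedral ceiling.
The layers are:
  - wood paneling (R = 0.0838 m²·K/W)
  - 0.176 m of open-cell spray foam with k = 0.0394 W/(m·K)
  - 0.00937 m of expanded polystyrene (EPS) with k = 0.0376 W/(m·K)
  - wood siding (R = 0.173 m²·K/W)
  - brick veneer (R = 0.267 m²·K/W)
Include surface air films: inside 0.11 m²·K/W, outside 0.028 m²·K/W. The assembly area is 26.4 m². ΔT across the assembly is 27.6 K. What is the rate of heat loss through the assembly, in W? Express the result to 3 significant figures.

0.176/0.0394 = 4.467
0.00937/0.0376 = 0.2492
R_total = 0.11 + 0.0838 + 4.467 + 0.2492 + 0.173 + 0.267 + 0.028 = 5.378 m²·K/W
Q = A·ΔT/R = 26.4 × 27.6 / 5.378 = 135.5 W

135 W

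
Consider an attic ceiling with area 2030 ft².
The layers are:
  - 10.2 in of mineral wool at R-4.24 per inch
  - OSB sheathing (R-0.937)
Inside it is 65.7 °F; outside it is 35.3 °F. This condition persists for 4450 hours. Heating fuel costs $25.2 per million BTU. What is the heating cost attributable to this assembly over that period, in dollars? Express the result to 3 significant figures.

157 dollars

10.2 × 4.24 = 43.25
R_total = 43.25 + 0.937 = 44.18 ft²·°F·h/BTU
Q = 2030 × (65.7 − 35.3) / 44.18 = 1397 BTU/h
E = 1397 × 4450 = 6215000 BTU
Cost = 6215000/10⁶ × 25.2 = $156.6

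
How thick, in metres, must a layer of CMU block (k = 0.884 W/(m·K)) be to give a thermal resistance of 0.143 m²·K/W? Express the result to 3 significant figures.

L = R·k = 0.143 × 0.884 = 0.1264 m

0.126 m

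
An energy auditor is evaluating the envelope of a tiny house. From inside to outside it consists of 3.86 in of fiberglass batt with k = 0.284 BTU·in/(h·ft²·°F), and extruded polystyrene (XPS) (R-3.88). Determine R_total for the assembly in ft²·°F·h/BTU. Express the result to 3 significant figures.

17.5 ft²·°F·h/BTU

3.86/0.284 = 13.59
R_total = 13.59 + 3.88 = 17.47 ft²·°F·h/BTU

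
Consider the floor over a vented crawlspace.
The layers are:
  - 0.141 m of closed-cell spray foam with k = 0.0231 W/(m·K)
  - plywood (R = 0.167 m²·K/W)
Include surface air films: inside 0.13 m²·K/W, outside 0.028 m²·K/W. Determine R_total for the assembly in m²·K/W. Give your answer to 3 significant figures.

0.141/0.0231 = 6.104
R_total = 0.13 + 6.104 + 0.167 + 0.028 = 6.429 m²·K/W

6.43 m²·K/W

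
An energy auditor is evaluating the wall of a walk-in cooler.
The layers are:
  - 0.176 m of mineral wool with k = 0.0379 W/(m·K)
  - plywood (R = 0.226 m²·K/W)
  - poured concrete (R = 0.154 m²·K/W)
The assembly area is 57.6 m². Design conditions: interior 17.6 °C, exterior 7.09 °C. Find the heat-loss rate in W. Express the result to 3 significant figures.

121 W

0.176/0.0379 = 4.644
R_total = 4.644 + 0.226 + 0.154 = 5.024 m²·K/W
Q = A·ΔT/R = 57.6 × (17.6 − 7.09) / 5.024 = 120.5 W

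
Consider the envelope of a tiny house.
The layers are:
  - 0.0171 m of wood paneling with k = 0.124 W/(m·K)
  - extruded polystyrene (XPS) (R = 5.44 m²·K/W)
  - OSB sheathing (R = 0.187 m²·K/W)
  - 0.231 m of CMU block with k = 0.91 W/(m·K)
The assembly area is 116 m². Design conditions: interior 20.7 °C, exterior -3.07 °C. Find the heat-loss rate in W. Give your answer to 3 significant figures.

0.0171/0.124 = 0.1379
0.231/0.91 = 0.2538
R_total = 0.1379 + 5.44 + 0.187 + 0.2538 = 6.019 m²·K/W
Q = A·ΔT/R = 116 × (20.7 − (-3.07)) / 6.019 = 458.1 W

458 W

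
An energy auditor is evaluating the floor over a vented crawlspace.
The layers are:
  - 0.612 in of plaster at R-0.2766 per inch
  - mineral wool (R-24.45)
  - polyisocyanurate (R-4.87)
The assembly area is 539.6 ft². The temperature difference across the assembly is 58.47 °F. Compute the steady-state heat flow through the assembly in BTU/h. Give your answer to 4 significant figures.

0.612 × 0.2766 = 0.16928
R_total = 0.16928 + 24.45 + 4.87 = 29.489 ft²·°F·h/BTU
Q = A·ΔT/R = 539.6 × 58.47 / 29.489 = 1069.9 BTU/h

1070 BTU/h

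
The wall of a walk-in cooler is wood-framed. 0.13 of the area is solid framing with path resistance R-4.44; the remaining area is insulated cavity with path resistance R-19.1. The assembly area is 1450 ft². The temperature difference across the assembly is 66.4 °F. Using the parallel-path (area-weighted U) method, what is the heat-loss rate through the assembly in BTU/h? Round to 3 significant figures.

U_eff = 0.87/19.1 + 0.13/4.44 = 0.04555 + 0.02928 = 0.07483
R_eff = 1/U_eff = 13.36 ft²·°F·h/BTU
Q = 1450 × 66.4 / 13.36 = 7205 BTU/h

7200 BTU/h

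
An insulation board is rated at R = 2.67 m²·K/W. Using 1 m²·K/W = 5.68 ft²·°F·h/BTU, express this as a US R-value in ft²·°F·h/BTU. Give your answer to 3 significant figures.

R_US = 2.67 × 5.68 = 15.17

15.2 ft²·°F·h/BTU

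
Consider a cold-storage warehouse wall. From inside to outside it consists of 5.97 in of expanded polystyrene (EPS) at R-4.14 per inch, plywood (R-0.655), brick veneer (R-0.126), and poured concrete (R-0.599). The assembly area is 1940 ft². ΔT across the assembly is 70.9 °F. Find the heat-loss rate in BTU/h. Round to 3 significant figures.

5.97 × 4.14 = 24.72
R_total = 24.72 + 0.655 + 0.126 + 0.599 = 26.1 ft²·°F·h/BTU
Q = A·ΔT/R = 1940 × 70.9 / 26.1 = 5271 BTU/h

5270 BTU/h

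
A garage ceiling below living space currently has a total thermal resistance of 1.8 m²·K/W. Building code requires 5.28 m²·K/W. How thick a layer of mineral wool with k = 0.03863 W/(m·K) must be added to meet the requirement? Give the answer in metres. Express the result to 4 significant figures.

0.1344 m

ΔR = 5.28 − 1.8 = 3.48 m²·K/W
L = ΔR × k = 3.48 × 0.03863 = 0.13443 m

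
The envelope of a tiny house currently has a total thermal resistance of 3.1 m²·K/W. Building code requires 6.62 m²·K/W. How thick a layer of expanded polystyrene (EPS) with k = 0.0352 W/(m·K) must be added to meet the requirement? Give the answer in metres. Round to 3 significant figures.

ΔR = 6.62 − 3.1 = 3.52 m²·K/W
L = ΔR × k = 3.52 × 0.0352 = 0.1239 m

0.124 m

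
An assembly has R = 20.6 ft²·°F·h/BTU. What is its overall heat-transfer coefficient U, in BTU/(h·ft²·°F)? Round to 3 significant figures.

U = 1/R = 1/20.6 = 0.04854

0.0485 BTU/(h·ft²·°F)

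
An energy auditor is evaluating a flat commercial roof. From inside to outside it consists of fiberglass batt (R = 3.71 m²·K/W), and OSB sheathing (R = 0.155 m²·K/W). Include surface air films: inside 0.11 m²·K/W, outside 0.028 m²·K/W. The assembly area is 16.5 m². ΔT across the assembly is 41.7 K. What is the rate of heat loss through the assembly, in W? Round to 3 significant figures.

172 W

R_total = 0.11 + 3.71 + 0.155 + 0.028 = 4.003 m²·K/W
Q = A·ΔT/R = 16.5 × 41.7 / 4.003 = 171.9 W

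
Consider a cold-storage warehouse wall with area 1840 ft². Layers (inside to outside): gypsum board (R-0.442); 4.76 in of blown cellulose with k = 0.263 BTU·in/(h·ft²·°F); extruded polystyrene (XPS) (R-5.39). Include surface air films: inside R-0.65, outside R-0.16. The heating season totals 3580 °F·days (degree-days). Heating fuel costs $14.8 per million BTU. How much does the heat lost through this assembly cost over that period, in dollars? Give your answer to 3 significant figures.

94.6 dollars

4.76/0.263 = 18.1
R_total = 0.65 + 0.442 + 18.1 + 5.39 + 0.16 = 24.74 ft²·°F·h/BTU
E = A × HDD × 24 / R = 1840 × 3580 × 24 / 24.74 = 6390000 BTU
Cost = 6390000/10⁶ × 14.8 = $94.57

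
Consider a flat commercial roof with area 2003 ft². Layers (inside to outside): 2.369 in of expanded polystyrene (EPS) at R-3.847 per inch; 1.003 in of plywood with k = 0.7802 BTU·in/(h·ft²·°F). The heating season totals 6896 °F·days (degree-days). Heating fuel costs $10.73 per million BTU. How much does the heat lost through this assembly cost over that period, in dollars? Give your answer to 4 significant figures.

2.369 × 3.847 = 9.1135
1.003/0.7802 = 1.2856
R_total = 9.1135 + 1.2856 = 10.399 ft²·°F·h/BTU
E = A × HDD × 24 / R = 2003 × 6896 × 24 / 10.399 = 31878000 BTU
Cost = 31878000/10⁶ × 10.73 = $342.05

342.1 dollars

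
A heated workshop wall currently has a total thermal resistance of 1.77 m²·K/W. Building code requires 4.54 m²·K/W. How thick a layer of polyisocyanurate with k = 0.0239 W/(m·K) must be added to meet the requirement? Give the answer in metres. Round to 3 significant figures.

ΔR = 4.54 − 1.77 = 2.77 m²·K/W
L = ΔR × k = 2.77 × 0.0239 = 0.0662 m

0.0662 m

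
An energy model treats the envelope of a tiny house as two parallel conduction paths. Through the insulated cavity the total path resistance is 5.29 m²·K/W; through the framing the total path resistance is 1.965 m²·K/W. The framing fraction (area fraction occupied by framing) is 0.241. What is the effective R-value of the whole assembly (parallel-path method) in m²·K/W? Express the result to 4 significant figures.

3.758 m²·K/W

U_eff = 0.759/5.29 + 0.241/1.965 = 0.14348 + 0.12265 = 0.26612
R_eff = 1/U_eff = 3.7576 m²·K/W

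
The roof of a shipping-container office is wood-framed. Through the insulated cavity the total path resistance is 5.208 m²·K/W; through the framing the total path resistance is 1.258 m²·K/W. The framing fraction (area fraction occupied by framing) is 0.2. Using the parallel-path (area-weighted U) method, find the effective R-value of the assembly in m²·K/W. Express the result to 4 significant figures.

U_eff = 0.8/5.208 + 0.2/1.258 = 0.15361 + 0.15898 = 0.31259
R_eff = 1/U_eff = 3.1991 m²·K/W

3.199 m²·K/W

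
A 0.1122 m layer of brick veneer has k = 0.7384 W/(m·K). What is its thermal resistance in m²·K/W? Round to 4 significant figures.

0.1520 m²·K/W

R = L/k = 0.1122/0.7384 = 0.15195 m²·K/W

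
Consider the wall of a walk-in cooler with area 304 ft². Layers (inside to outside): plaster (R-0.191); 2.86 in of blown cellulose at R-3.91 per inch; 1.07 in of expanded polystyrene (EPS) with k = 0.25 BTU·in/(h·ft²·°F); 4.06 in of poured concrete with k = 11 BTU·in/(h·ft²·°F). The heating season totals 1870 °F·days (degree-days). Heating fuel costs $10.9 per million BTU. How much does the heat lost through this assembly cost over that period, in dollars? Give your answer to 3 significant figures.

9.28 dollars

2.86 × 3.91 = 11.18
1.07/0.25 = 4.28
4.06/11 = 0.3691
R_total = 0.191 + 11.18 + 4.28 + 0.3691 = 16.02 ft²·°F·h/BTU
E = A × HDD × 24 / R = 304 × 1870 × 24 / 16.02 = 851500 BTU
Cost = 851500/10⁶ × 10.9 = $9.281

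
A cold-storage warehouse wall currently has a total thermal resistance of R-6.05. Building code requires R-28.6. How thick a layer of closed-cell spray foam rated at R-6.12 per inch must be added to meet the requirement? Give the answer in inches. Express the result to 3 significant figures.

ΔR = 28.6 − 6.05 = 22.55 ft²·°F·h/BTU
L = ΔR / (R/in) = 22.55/6.12 = 3.685 in

3.68 in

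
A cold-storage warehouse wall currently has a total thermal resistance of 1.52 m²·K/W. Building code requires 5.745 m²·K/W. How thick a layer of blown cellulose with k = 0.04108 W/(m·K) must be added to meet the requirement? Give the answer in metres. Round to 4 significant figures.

0.1736 m

ΔR = 5.745 − 1.52 = 4.225 m²·K/W
L = ΔR × k = 4.225 × 0.04108 = 0.17356 m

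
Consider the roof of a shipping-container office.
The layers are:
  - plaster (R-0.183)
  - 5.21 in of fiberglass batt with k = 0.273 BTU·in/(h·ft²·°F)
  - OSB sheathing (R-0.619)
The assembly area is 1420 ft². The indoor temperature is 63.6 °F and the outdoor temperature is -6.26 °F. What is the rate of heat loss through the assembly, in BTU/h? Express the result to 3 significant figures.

4990 BTU/h

5.21/0.273 = 19.08
R_total = 0.183 + 19.08 + 0.619 = 19.89 ft²·°F·h/BTU
Q = A·ΔT/R = 1420 × (63.6 − (-6.26)) / 19.89 = 4988 BTU/h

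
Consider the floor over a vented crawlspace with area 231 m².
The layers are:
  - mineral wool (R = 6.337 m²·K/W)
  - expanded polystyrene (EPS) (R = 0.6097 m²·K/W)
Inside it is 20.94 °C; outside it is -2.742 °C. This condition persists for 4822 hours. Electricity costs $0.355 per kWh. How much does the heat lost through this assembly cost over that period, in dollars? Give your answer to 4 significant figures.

R_total = 6.337 + 0.6097 = 6.9467 m²·K/W
Q = 231 × (20.94 − (-2.742)) / 6.9467 = 787.5 W
E = 787.5 W × 4822 h / 1000 = 3797.3 kWh
Cost = 3797.3 × 0.355 = $1348.1

1348 dollars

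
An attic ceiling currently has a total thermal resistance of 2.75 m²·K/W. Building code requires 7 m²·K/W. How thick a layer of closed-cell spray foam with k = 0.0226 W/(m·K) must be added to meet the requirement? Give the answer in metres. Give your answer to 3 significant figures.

0.0960 m

ΔR = 7 − 2.75 = 4.25 m²·K/W
L = ΔR × k = 4.25 × 0.0226 = 0.09605 m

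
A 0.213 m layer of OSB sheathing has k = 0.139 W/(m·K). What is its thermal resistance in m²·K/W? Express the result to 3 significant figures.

R = L/k = 0.213/0.139 = 1.532 m²·K/W

1.53 m²·K/W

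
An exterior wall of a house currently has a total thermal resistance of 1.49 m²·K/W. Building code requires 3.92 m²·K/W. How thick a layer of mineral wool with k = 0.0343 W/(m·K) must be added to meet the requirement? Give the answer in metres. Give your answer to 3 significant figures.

0.0833 m

ΔR = 3.92 − 1.49 = 2.43 m²·K/W
L = ΔR × k = 2.43 × 0.0343 = 0.08335 m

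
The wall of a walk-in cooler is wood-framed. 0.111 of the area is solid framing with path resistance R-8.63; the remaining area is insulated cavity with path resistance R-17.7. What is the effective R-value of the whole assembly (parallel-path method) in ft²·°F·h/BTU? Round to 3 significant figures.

U_eff = 0.889/17.7 + 0.111/8.63 = 0.05023 + 0.01286 = 0.06309
R_eff = 1/U_eff = 15.85 ft²·°F·h/BTU

15.9 ft²·°F·h/BTU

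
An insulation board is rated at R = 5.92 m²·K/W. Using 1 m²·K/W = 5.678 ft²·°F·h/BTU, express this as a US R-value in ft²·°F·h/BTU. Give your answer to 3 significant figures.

33.6 ft²·°F·h/BTU

R_US = 5.92 × 5.678 = 33.61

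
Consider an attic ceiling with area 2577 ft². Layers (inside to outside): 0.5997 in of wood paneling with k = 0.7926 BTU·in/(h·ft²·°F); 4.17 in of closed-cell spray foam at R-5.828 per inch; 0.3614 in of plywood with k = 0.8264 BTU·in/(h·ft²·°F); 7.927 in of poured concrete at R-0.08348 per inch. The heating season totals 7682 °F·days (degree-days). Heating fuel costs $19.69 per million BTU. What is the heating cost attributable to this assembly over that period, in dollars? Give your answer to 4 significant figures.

0.5997/0.7926 = 0.75662
4.17 × 5.828 = 24.303
0.3614/0.8264 = 0.43732
7.927 × 0.08348 = 0.66175
R_total = 0.75662 + 24.303 + 0.43732 + 0.66175 = 26.158 ft²·°F·h/BTU
E = A × HDD × 24 / R = 2577 × 7682 × 24 / 26.158 = 18163000 BTU
Cost = 18163000/10⁶ × 19.69 = $357.63

357.6 dollars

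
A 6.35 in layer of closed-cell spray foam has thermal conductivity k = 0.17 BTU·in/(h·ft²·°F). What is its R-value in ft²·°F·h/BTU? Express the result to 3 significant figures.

R = L/k = 6.35/0.17 = 37.35 ft²·°F·h/BTU

37.4 ft²·°F·h/BTU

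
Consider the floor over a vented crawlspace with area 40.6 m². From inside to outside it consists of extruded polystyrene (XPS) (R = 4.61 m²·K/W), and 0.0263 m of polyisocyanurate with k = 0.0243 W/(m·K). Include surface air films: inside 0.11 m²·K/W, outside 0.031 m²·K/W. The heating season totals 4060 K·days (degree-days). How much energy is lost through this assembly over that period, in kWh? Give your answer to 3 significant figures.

678 kWh

0.0263/0.0243 = 1.082
R_total = 0.11 + 4.61 + 1.082 + 0.031 = 5.833 m²·K/W
E = A × HDD × 24 / R / 1000 = 40.6 × 4060 × 24 / 5.833 / 1000 = 678.2 kWh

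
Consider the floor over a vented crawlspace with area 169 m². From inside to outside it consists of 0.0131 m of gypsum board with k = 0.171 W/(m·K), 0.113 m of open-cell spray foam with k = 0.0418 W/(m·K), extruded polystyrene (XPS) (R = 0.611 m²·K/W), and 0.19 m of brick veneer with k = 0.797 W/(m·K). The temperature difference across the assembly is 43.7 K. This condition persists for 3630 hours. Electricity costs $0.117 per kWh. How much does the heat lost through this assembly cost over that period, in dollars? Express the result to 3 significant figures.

864 dollars

0.0131/0.171 = 0.07661
0.113/0.0418 = 2.703
0.19/0.797 = 0.2384
R_total = 0.07661 + 2.703 + 0.611 + 0.2384 = 3.629 m²·K/W
Q = 169 × 43.7 / 3.629 = 2035 W
E = 2035 W × 3630 h / 1000 = 7387 kWh
Cost = 7387 × 0.117 = $864.2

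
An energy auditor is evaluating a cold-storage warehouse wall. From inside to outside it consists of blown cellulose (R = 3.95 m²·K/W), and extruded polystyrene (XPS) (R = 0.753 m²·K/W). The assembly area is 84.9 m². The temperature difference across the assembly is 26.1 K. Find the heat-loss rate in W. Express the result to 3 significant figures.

R_total = 3.95 + 0.753 = 4.703 m²·K/W
Q = A·ΔT/R = 84.9 × 26.1 / 4.703 = 471.2 W

471 W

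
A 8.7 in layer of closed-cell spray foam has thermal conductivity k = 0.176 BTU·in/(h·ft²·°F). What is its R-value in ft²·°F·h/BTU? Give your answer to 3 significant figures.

R = L/k = 8.7/0.176 = 49.43 ft²·°F·h/BTU

49.4 ft²·°F·h/BTU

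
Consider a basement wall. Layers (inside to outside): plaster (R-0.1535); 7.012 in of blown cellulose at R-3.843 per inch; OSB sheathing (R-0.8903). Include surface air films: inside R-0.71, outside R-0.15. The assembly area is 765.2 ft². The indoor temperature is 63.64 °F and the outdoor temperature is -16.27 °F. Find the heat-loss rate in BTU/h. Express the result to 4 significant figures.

2119 BTU/h

7.012 × 3.843 = 26.947
R_total = 0.71 + 0.1535 + 26.947 + 0.8903 + 0.15 = 28.851 ft²·°F·h/BTU
Q = A·ΔT/R = 765.2 × (63.64 − (-16.27)) / 28.851 = 2119.4 BTU/h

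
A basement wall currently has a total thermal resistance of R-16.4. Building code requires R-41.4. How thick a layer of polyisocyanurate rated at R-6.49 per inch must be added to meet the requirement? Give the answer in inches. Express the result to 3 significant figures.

ΔR = 41.4 − 16.4 = 25 ft²·°F·h/BTU
L = ΔR / (R/in) = 25/6.49 = 3.852 in

3.85 in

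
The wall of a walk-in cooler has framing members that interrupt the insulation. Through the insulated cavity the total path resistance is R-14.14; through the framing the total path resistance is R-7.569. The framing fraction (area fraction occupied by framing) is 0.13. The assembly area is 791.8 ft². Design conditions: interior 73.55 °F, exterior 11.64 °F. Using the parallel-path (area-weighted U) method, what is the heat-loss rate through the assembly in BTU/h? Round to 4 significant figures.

3858 BTU/h

U_eff = 0.87/14.14 + 0.13/7.569 = 0.061528 + 0.017175 = 0.078703
R_eff = 1/U_eff = 12.706 ft²·°F·h/BTU
Q = 791.8 × (73.55 − 11.64) / 12.706 = 3858 BTU/h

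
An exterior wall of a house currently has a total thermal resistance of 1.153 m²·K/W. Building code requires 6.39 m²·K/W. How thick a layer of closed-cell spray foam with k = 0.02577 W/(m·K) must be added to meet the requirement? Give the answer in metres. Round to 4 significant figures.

0.1350 m

ΔR = 6.39 − 1.153 = 5.237 m²·K/W
L = ΔR × k = 5.237 × 0.02577 = 0.13496 m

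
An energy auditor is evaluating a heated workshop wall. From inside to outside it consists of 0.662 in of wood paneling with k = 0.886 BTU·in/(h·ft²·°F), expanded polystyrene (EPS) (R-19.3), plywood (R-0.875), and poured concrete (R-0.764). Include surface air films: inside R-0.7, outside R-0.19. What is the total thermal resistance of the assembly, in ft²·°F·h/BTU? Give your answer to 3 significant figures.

22.6 ft²·°F·h/BTU

0.662/0.886 = 0.7472
R_total = 0.7 + 0.7472 + 19.3 + 0.875 + 0.764 + 0.19 = 22.58 ft²·°F·h/BTU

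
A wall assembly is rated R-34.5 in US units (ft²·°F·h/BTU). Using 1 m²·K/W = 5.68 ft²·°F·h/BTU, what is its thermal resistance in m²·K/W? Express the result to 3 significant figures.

6.07 m²·K/W

R_SI = 34.5/5.68 = 6.074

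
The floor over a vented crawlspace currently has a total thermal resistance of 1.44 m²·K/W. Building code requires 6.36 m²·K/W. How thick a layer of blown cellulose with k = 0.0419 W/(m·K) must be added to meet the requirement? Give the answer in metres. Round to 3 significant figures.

ΔR = 6.36 − 1.44 = 4.92 m²·K/W
L = ΔR × k = 4.92 × 0.0419 = 0.2061 m

0.206 m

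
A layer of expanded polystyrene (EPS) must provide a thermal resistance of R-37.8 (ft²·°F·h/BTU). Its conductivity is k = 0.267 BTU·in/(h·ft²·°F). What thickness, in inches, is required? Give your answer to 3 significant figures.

L = R × k = 37.8 × 0.267 = 10.09 in

10.1 in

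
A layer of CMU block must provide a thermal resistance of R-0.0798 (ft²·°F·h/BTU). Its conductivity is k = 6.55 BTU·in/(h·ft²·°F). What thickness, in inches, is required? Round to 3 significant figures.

0.523 in

L = R × k = 0.0798 × 6.55 = 0.5227 in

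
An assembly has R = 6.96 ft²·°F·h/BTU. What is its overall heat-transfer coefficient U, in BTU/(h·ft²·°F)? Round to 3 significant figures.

0.144 BTU/(h·ft²·°F)

U = 1/R = 1/6.96 = 0.1437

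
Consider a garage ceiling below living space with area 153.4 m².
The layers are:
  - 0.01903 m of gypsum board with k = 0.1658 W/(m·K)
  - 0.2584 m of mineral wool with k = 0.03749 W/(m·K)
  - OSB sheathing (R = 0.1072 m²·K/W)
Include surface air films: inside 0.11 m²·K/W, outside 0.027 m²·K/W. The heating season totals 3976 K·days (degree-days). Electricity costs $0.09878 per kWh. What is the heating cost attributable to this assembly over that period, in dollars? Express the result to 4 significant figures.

199.4 dollars

0.01903/0.1658 = 0.11478
0.2584/0.03749 = 6.8925
R_total = 0.11 + 0.11478 + 6.8925 + 0.1072 + 0.027 = 7.2515 m²·K/W
E = A × HDD × 24 / R / 1000 = 153.4 × 3976 × 24 / 7.2515 / 1000 = 2018.6 kWh
Cost = 2018.6 × 0.09878 = $199.4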